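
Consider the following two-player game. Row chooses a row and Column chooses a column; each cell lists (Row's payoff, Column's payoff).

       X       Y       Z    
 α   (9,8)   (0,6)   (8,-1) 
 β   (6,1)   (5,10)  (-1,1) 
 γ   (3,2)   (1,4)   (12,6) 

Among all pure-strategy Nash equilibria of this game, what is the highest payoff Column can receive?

(α, X) is a pure NE (Row: 9 ≥ 6; Column: 8 ≥ 6). Column gets 8.
(β, Y) is a pure NE (Row: 5 ≥ 1; Column: 10 ≥ 1). Column gets 10.
(γ, Z) is a pure NE (Row: 12 ≥ 8; Column: 6 ≥ 4). Column gets 6.
Every other cell has a profitable deviation for at least one player. Highest of {8, 10, 6} is 10.

10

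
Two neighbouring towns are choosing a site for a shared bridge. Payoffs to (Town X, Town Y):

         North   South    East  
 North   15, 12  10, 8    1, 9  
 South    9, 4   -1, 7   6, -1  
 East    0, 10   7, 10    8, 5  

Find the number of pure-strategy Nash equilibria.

1

Both North: Town X gets 15 (best alternative 9); Town Y gets 12 (best alternative 9). Neither deviates — NE.
Both South is not a NE: Town X would switch to North (10 > -1).
No other cell survives both best-response checks, so there is 1 pure NE.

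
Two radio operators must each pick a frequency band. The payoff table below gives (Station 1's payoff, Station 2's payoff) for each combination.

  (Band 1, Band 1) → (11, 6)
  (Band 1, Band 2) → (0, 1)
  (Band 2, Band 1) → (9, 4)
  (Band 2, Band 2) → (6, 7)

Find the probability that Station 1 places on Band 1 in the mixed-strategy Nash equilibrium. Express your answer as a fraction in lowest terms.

3/8

Station 1's mix p on Band 1 must make Station 2 indifferent between Band 1 and Band 2.
Station 2's payoff from Band 1: 6p + 4(1−p). From Band 2: 1p + 7(1−p).
Set equal: 5p = 3(1−p) → p = 3/8.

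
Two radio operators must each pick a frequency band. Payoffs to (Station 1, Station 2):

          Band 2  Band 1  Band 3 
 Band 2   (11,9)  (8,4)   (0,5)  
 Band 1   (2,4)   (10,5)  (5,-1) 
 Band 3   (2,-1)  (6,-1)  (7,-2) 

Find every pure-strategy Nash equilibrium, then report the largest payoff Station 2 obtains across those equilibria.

9

Both Band 2 is a pure NE (Station 1: 11 ≥ 2; Station 2: 9 ≥ 5). Station 2 gets 9.
Both Band 1 is a pure NE (Station 1: 10 ≥ 8; Station 2: 5 ≥ 4). Station 2 gets 5.
Every other cell has a profitable deviation for at least one player. Highest of {9, 5} is 9.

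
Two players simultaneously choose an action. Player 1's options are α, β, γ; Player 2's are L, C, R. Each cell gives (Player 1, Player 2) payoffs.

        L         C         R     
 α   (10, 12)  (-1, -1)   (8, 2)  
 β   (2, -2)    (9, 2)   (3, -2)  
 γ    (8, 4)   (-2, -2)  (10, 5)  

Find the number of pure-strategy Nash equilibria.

(α, L): Player 1 gets 10 (best alternative 8); Player 2 gets 12 (best alternative 2). Neither deviates — NE.
(β, C): Player 1 gets 9 (best alternative -1); Player 2 gets 2 (best alternative -2). Neither deviates — NE.
(γ, R): Player 1 gets 10 (best alternative 8); Player 2 gets 5 (best alternative 4). Neither deviates — NE.
(γ, L) is not a NE: Player 1 would switch to α (10 > 8).
No other cell survives both best-response checks, so there are 3 pure NE.

3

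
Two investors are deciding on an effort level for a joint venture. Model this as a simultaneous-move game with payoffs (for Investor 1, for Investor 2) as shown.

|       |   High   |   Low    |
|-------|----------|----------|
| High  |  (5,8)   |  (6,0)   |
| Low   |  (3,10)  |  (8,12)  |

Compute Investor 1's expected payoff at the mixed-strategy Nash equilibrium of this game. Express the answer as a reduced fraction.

Investor 2 mixes with probability q on High, chosen so Investor 1 is indifferent: 5q + 6(1−q) = 3q + 8(1−q) gives q = 1/2.
Investor 1's expected payoff (from either row, since indifferent) is 5·1/2 + 6·1/2 = 11/2.

11/2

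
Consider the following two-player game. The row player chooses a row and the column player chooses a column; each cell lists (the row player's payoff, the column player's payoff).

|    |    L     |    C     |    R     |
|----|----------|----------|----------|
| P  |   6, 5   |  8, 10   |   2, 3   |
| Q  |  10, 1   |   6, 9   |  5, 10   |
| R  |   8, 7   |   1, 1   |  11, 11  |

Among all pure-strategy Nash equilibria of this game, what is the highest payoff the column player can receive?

(P, C) is a pure NE (the row player: 8 ≥ 6; the column player: 10 ≥ 5). The column player gets 10.
(R, R) is a pure NE (the row player: 11 ≥ 5; the column player: 11 ≥ 7). The column player gets 11.
Every other cell has a profitable deviation for at least one player. Highest of {10, 11} is 11.

11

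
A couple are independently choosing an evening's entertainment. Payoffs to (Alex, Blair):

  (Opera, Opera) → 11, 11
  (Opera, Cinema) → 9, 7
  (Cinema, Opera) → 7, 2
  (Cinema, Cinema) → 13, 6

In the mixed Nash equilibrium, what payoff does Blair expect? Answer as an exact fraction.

Alex mixes with probability p on Opera, chosen so Blair is indifferent: 11p + 2(1−p) = 7p + 6(1−p) gives p = 1/2.
Blair's expected payoff is 11·1/2 + 2·1/2 = 13/2.

13/2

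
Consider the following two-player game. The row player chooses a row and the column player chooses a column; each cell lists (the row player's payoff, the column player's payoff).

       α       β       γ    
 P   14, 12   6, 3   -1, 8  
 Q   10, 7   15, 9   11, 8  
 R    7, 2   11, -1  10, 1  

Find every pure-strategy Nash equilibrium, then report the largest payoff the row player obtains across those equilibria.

15

(P, α) is a pure NE (the row player: 14 ≥ 10; the column player: 12 ≥ 8). The row player gets 14.
(Q, β) is a pure NE (the row player: 15 ≥ 11; the column player: 9 ≥ 8). The row player gets 15.
Every other cell has a profitable deviation for at least one player. Highest of {14, 15} is 15.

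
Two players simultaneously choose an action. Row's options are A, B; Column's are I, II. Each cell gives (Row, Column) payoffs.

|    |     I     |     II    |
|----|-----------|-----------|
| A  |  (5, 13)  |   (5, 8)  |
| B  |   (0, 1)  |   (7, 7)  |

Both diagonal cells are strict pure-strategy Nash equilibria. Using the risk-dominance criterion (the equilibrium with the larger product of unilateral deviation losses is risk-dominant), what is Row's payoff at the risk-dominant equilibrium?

At (A, I): Row loses 5 − 0 = 5 by deviating; Column loses 13 − 8 = 5. Product = 5·5 = 25.
At (B, II): Row loses 7 − 5 = 2 by deviating; Column loses 7 − 1 = 6. Product = 2·6 = 12.
25 > 12, so (A, I) is risk-dominant. Row's payoff there is 5.

5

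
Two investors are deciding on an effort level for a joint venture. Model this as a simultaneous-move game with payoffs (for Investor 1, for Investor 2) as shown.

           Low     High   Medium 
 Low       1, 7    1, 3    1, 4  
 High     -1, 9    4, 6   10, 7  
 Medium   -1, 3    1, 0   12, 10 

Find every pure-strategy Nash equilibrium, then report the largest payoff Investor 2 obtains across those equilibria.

Both Low is a pure NE (Investor 1: 1 ≥ -1; Investor 2: 7 ≥ 4). Investor 2 gets 7.
Both Medium is a pure NE (Investor 1: 12 ≥ 10; Investor 2: 10 ≥ 3). Investor 2 gets 10.
Every other cell has a profitable deviation for at least one player. Highest of {7, 10} is 10.

10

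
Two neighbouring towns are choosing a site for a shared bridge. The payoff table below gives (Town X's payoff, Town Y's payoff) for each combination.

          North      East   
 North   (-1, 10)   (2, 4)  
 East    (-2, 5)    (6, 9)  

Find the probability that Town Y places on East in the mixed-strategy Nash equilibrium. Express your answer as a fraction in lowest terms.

Town Y's mix q on North must make Town X indifferent between North and East.
Town X's payoff from North: (-1)q + 2(1−q). From East: (-2)q + 6(1−q).
Set equal: 1q = 4(1−q) → q = 4/5.
Probability on East is 1 − 4/5 = 1/5.

1/5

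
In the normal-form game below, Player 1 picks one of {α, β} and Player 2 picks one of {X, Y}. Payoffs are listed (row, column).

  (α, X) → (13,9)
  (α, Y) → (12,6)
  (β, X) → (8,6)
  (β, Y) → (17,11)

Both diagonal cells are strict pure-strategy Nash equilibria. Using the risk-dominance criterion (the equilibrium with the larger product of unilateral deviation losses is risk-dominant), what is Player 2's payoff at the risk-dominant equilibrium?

At (α, X): Player 1 loses 13 − 8 = 5 by deviating; Player 2 loses 9 − 6 = 3. Product = 5·3 = 15.
At (β, Y): Player 1 loses 17 − 12 = 5 by deviating; Player 2 loses 11 − 6 = 5. Product = 5·5 = 25.
25 > 15, so (β, Y) is risk-dominant. Player 2's payoff there is 11.

11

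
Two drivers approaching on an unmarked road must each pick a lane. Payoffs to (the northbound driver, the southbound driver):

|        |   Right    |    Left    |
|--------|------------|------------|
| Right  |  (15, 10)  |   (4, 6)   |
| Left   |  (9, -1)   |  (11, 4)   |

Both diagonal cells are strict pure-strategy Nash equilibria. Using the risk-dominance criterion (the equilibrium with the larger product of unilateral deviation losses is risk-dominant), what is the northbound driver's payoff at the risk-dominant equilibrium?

At both Right: the northbound driver loses 15 − 9 = 6 by deviating; the southbound driver loses 10 − 6 = 4. Product = 6·4 = 24.
At both Left: the northbound driver loses 11 − 4 = 7 by deviating; the southbound driver loses 4 − (-1) = 5. Product = 7·5 = 35.
35 > 24, so both Left is risk-dominant. The northbound driver's payoff there is 11.

11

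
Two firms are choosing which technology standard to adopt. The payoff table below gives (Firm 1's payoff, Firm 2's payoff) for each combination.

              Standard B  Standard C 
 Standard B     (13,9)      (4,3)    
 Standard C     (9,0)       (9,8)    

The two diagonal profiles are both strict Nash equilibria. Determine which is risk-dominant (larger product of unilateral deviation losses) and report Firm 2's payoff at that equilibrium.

At both Standard B: Firm 1 loses 13 − 9 = 4 by deviating; Firm 2 loses 9 − 3 = 6. Product = 4·6 = 24.
At both Standard C: Firm 1 loses 9 − 4 = 5 by deviating; Firm 2 loses 8 − 0 = 8. Product = 5·8 = 40.
40 > 24, so both Standard C is risk-dominant. Firm 2's payoff there is 8.

8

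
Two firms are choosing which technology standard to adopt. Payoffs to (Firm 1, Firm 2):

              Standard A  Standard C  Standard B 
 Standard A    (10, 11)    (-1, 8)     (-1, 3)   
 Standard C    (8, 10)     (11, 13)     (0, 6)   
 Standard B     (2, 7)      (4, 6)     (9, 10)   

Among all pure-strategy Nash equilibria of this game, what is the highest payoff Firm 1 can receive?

11

Both Standard A is a pure NE (Firm 1: 10 ≥ 8; Firm 2: 11 ≥ 8). Firm 1 gets 10.
Both Standard C is a pure NE (Firm 1: 11 ≥ 4; Firm 2: 13 ≥ 10). Firm 1 gets 11.
Both Standard B is a pure NE (Firm 1: 9 ≥ 0; Firm 2: 10 ≥ 7). Firm 1 gets 9.
Every other cell has a profitable deviation for at least one player. Highest of {10, 11, 9} is 11.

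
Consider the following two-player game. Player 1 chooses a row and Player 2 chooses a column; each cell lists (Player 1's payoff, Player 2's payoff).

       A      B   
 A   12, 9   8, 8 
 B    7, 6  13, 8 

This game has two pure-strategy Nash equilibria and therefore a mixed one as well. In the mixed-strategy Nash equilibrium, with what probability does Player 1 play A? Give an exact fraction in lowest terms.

2/3

Player 1's mix p on A must make Player 2 indifferent between A and B.
Player 2's payoff from A: 9p + 6(1−p). From B: 8p + 8(1−p).
Set equal: 1p = 2(1−p) → p = 2/3.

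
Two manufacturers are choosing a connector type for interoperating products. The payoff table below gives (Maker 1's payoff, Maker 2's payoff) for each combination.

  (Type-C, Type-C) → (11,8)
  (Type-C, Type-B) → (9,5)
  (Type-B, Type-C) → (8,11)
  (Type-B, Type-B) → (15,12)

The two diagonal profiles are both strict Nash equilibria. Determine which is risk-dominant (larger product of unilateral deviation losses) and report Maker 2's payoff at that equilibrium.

At both Type-C: Maker 1 loses 11 − 8 = 3 by deviating; Maker 2 loses 8 − 5 = 3. Product = 3·3 = 9.
At both Type-B: Maker 1 loses 15 − 9 = 6 by deviating; Maker 2 loses 12 − 11 = 1. Product = 6·1 = 6.
9 > 6, so both Type-C is risk-dominant. Maker 2's payoff there is 8.

8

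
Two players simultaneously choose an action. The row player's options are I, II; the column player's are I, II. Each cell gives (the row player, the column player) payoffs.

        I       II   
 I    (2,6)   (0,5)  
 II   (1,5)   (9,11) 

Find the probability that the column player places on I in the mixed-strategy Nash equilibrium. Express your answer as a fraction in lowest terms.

The column player's mix q on I must make the row player indifferent between I and II.
The row player's payoff from I: 2q + 0(1−q). From II: 1q + 9(1−q).
Set equal: 1q = 9(1−q) → q = 9/10.

9/10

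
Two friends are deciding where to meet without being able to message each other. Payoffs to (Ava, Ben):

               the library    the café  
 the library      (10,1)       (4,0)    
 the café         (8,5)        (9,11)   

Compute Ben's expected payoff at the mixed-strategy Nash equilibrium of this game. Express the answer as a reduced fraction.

Ava mixes with probability p on the library, chosen so Ben is indifferent: 1p + 5(1−p) = 0p + 11(1−p) gives p = 6/7.
Ben's expected payoff is 1·6/7 + 5·1/7 = 11/7.

11/7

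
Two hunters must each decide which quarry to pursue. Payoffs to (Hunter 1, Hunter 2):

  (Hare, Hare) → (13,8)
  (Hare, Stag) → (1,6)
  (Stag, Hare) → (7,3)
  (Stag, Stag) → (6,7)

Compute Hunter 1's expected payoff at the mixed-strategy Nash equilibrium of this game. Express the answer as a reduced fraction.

71/11

Hunter 2 mixes with probability q on Hare, chosen so Hunter 1 is indifferent: 13q + 1(1−q) = 7q + 6(1−q) gives q = 5/11.
Hunter 1's expected payoff (from either row, since indifferent) is 13·5/11 + 1·6/11 = 71/11.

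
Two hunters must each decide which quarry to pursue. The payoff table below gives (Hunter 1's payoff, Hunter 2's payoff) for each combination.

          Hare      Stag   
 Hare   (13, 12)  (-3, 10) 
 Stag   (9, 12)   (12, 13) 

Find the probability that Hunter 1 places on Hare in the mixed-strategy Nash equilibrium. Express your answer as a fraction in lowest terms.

Hunter 1's mix p on Hare must make Hunter 2 indifferent between Hare and Stag.
Hunter 2's payoff from Hare: 12p + 12(1−p). From Stag: 10p + 13(1−p).
Set equal: 2p = 1(1−p) → p = 1/3.

1/3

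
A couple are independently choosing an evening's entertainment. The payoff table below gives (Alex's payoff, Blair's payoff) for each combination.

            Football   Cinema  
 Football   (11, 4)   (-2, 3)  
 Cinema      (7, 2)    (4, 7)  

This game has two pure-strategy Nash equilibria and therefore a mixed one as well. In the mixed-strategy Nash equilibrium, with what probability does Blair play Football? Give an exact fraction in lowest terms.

3/5

Blair's mix q on Football must make Alex indifferent between Football and Cinema.
Alex's payoff from Football: 11q + (-2)(1−q). From Cinema: 7q + 4(1−q).
Set equal: 4q = 6(1−q) → q = 6/10 = 3/5.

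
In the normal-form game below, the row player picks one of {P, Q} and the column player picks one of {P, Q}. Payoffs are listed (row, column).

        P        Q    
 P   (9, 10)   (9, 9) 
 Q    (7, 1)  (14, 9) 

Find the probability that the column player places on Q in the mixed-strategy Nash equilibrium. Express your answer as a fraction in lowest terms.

The column player's mix q on P must make the row player indifferent between P and Q.
The row player's payoff from P: 9q + 9(1−q). From Q: 7q + 14(1−q).
Set equal: 2q = 5(1−q) → q = 5/7.
Probability on Q is 1 − 5/7 = 2/7.

2/7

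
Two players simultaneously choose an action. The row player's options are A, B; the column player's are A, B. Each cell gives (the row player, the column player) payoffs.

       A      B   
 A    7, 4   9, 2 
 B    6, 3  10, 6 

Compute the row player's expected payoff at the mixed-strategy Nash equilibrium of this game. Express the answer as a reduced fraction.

The column player mixes with probability q on A, chosen so the row player is indifferent: 7q + 9(1−q) = 6q + 10(1−q) gives q = 1/2.
The row player's expected payoff (from either row, since indifferent) is 7·1/2 + 9·1/2 = 8.

8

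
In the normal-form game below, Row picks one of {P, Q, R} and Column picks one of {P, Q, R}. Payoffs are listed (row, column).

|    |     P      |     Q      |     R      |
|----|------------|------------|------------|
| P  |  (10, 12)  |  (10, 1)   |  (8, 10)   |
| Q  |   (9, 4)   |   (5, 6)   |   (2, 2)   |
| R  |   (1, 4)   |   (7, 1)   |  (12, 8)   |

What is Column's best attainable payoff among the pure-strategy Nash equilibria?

12

Both P is a pure NE (Row: 10 ≥ 9; Column: 12 ≥ 10). Column gets 12.
Both R is a pure NE (Row: 12 ≥ 8; Column: 8 ≥ 4). Column gets 8.
Every other cell has a profitable deviation for at least one player. Highest of {12, 8} is 12.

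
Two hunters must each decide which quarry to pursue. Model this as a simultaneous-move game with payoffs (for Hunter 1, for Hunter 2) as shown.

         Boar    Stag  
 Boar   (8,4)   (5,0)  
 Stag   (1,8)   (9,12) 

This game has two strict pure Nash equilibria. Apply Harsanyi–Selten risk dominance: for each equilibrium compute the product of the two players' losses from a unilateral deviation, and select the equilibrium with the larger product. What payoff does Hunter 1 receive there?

At both Boar: Hunter 1 loses 8 − 1 = 7 by deviating; Hunter 2 loses 4 − 0 = 4. Product = 7·4 = 28.
At both Stag: Hunter 1 loses 9 − 5 = 4 by deviating; Hunter 2 loses 12 − 8 = 4. Product = 4·4 = 16.
28 > 16, so both Boar is risk-dominant. Hunter 1's payoff there is 8.

8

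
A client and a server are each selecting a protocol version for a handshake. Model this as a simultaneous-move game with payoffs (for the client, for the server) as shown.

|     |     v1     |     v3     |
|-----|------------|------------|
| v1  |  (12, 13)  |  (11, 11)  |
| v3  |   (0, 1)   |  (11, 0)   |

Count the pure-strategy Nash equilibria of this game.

Both v1: the client gets 12 (best alternative 0); the server gets 13 (best alternative 11). Neither deviates — NE.
Both v3 is not a NE: the server would switch to v1 (1 > 0).
No other cell survives both best-response checks, so there is 1 pure NE.

1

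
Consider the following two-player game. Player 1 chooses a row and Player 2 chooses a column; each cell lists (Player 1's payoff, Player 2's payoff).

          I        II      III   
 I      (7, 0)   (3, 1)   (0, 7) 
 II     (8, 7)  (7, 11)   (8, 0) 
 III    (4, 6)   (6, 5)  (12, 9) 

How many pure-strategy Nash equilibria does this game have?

Both II: Player 1 gets 7 (best alternative 6); Player 2 gets 11 (best alternative 7). Neither deviates — NE.
Both III: Player 1 gets 12 (best alternative 8); Player 2 gets 9 (best alternative 6). Neither deviates — NE.
Both I is not a NE: Player 1 would switch to II (8 > 7).
No other cell survives both best-response checks, so there are 2 pure NE.

2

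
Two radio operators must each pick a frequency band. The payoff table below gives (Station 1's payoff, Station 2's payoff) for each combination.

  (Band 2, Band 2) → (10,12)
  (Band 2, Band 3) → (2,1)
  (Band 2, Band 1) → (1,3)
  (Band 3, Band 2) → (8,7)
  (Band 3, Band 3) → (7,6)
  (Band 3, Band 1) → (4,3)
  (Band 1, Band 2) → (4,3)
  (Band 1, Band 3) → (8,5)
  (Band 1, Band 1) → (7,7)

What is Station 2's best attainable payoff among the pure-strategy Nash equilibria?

Both Band 2 is a pure NE (Station 1: 10 ≥ 8; Station 2: 12 ≥ 3). Station 2 gets 12.
Both Band 1 is a pure NE (Station 1: 7 ≥ 4; Station 2: 7 ≥ 5). Station 2 gets 7.
Every other cell has a profitable deviation for at least one player. Highest of {12, 7} is 12.

12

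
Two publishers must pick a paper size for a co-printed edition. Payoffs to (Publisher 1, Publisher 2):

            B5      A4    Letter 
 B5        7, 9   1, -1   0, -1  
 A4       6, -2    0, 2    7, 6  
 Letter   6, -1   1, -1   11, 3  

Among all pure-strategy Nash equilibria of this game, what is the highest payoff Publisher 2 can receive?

Both B5 is a pure NE (Publisher 1: 7 ≥ 6; Publisher 2: 9 ≥ -1). Publisher 2 gets 9.
Both Letter is a pure NE (Publisher 1: 11 ≥ 7; Publisher 2: 3 ≥ -1). Publisher 2 gets 3.
Every other cell has a profitable deviation for at least one player. Highest of {9, 3} is 9.

9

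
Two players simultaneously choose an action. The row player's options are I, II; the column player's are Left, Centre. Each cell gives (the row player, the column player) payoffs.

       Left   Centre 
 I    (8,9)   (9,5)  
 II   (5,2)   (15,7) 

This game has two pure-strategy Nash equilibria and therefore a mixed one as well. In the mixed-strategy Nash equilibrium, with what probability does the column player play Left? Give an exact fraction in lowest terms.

The column player's mix q on Left must make the row player indifferent between I and II.
The row player's payoff from I: 8q + 9(1−q). From II: 5q + 15(1−q).
Set equal: 3q = 6(1−q) → q = 6/9 = 2/3.

2/3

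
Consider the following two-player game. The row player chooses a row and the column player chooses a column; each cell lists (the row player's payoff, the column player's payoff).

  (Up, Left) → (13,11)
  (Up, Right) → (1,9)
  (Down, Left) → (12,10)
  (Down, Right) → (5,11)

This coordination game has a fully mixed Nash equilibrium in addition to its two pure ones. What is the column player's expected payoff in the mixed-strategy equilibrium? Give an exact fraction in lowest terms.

The row player mixes with probability p on Up, chosen so the column player is indifferent: 11p + 10(1−p) = 9p + 11(1−p) gives p = 1/3.
The column player's expected payoff is 11·1/3 + 10·2/3 = 31/3.

31/3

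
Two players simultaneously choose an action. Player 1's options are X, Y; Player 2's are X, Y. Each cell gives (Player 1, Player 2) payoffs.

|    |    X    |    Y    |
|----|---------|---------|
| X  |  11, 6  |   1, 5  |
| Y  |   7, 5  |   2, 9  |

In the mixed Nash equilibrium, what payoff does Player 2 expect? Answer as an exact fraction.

Player 1 mixes with probability p on X, chosen so Player 2 is indifferent: 6p + 5(1−p) = 5p + 9(1−p) gives p = 4/5.
Player 2's expected payoff is 6·4/5 + 5·1/5 = 29/5.

29/5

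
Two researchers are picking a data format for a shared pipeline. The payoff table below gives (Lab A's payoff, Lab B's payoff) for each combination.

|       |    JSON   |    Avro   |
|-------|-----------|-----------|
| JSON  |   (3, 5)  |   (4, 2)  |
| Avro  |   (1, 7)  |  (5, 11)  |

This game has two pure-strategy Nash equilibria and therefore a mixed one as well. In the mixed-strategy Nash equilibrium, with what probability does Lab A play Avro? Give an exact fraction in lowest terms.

Lab A's mix p on JSON must make Lab B indifferent between JSON and Avro.
Lab B's payoff from JSON: 5p + 7(1−p). From Avro: 2p + 11(1−p).
Set equal: 3p = 4(1−p) → p = 4/7.
Probability on Avro is 1 − 4/7 = 3/7.

3/7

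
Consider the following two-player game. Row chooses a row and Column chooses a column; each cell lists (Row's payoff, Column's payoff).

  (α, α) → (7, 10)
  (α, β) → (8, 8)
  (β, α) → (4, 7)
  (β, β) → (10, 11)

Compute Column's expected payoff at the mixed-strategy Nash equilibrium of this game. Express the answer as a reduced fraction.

Row mixes with probability p on α, chosen so Column is indifferent: 10p + 7(1−p) = 8p + 11(1−p) gives p = 2/3.
Column's expected payoff is 10·2/3 + 7·1/3 = 9.

9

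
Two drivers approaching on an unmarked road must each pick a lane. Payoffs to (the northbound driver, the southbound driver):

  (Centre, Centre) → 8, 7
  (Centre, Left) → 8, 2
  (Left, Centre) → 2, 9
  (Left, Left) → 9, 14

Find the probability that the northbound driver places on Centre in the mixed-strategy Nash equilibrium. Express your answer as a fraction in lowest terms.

1/2

The northbound driver's mix p on Centre must make the southbound driver indifferent between Centre and Left.
The southbound driver's payoff from Centre: 7p + 9(1−p). From Left: 2p + 14(1−p).
Set equal: 5p = 5(1−p) → p = 5/10 = 1/2.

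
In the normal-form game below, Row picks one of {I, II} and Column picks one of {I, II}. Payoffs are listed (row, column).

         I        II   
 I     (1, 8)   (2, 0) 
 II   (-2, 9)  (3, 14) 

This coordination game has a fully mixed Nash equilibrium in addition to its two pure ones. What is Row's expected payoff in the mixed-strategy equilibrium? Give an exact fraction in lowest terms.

7/4

Column mixes with probability q on I, chosen so Row is indifferent: 1q + 2(1−q) = (-2)q + 3(1−q) gives q = 1/4.
Row's expected payoff (from either row, since indifferent) is 1·1/4 + 2·3/4 = 7/4.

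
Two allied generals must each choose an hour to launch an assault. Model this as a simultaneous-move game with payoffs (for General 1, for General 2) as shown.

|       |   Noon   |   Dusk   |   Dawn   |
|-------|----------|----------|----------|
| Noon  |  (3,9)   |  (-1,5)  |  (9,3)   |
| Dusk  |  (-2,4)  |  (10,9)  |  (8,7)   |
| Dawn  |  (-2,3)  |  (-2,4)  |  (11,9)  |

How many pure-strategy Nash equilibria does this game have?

Both Noon: General 1 gets 3 (best alternative -2); General 2 gets 9 (best alternative 5). Neither deviates — NE.
Both Dusk: General 1 gets 10 (best alternative -1); General 2 gets 9 (best alternative 7). Neither deviates — NE.
Both Dawn: General 1 gets 11 (best alternative 9); General 2 gets 9 (best alternative 4). Neither deviates — NE.
(Dawn, Dusk) is not a NE: General 1 would switch to Dusk (10 > -2).
No other cell survives both best-response checks, so there are 3 pure NE.

3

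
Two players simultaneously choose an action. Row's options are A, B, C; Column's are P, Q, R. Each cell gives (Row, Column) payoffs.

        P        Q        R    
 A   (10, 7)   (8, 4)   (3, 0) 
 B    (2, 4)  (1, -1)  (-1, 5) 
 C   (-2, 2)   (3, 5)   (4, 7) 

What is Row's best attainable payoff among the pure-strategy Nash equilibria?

(A, P) is a pure NE (Row: 10 ≥ 2; Column: 7 ≥ 4). Row gets 10.
(C, R) is a pure NE (Row: 4 ≥ 3; Column: 7 ≥ 5). Row gets 4.
Every other cell has a profitable deviation for at least one player. Highest of {10, 4} is 10.

10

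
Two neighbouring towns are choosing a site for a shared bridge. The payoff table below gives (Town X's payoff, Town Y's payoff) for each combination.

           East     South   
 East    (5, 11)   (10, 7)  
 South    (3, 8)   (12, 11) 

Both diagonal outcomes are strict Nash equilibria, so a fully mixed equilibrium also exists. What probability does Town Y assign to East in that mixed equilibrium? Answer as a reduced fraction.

Town Y's mix q on East must make Town X indifferent between East and South.
Town X's payoff from East: 5q + 10(1−q). From South: 3q + 12(1−q).
Set equal: 2q = 2(1−q) → q = 2/4 = 1/2.

1/2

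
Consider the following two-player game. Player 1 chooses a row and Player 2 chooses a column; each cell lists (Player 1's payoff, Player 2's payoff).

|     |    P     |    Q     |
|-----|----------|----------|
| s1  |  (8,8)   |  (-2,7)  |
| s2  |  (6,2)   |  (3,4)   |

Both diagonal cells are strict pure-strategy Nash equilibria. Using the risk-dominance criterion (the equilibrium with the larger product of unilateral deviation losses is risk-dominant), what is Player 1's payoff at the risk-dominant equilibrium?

3

At (s1, P): Player 1 loses 8 − 6 = 2 by deviating; Player 2 loses 8 − 7 = 1. Product = 2·1 = 2.
At (s2, Q): Player 1 loses 3 − (-2) = 5 by deviating; Player 2 loses 4 − 2 = 2. Product = 5·2 = 10.
10 > 2, so (s2, Q) is risk-dominant. Player 1's payoff there is 3.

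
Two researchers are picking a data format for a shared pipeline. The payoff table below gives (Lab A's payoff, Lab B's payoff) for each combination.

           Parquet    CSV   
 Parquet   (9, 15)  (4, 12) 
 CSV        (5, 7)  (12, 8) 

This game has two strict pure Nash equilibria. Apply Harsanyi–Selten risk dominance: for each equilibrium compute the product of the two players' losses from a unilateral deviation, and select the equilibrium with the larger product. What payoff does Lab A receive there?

At both Parquet: Lab A loses 9 − 5 = 4 by deviating; Lab B loses 15 − 12 = 3. Product = 4·3 = 12.
At both CSV: Lab A loses 12 − 4 = 8 by deviating; Lab B loses 8 − 7 = 1. Product = 8·1 = 8.
12 > 8, so both Parquet is risk-dominant. Lab A's payoff there is 9.

9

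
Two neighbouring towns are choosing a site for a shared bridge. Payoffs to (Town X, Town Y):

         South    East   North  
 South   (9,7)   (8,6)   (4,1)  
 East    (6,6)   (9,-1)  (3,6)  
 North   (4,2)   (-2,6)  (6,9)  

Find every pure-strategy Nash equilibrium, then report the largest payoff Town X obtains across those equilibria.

Both South is a pure NE (Town X: 9 ≥ 6; Town Y: 7 ≥ 6). Town X gets 9.
Both North is a pure NE (Town X: 6 ≥ 4; Town Y: 9 ≥ 6). Town X gets 6.
Every other cell has a profitable deviation for at least one player. Highest of {9, 6} is 9.

9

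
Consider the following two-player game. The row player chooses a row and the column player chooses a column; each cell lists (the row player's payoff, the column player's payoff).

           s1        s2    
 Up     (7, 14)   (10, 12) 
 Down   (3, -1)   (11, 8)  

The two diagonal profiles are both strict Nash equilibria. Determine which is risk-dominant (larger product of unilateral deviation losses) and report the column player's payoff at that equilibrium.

8

At (Up, s1): the row player loses 7 − 3 = 4 by deviating; the column player loses 14 − 12 = 2. Product = 4·2 = 8.
At (Down, s2): the row player loses 11 − 10 = 1 by deviating; the column player loses 8 − (-1) = 9. Product = 1·9 = 9.
9 > 8, so (Down, s2) is risk-dominant. The column player's payoff there is 8.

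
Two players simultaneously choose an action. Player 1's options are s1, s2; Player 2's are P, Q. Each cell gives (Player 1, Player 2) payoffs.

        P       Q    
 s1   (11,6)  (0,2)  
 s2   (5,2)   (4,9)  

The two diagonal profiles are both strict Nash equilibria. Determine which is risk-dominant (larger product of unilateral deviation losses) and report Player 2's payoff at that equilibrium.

9

At (s1, P): Player 1 loses 11 − 5 = 6 by deviating; Player 2 loses 6 − 2 = 4. Product = 6·4 = 24.
At (s2, Q): Player 1 loses 4 − 0 = 4 by deviating; Player 2 loses 9 − 2 = 7. Product = 4·7 = 28.
28 > 24, so (s2, Q) is risk-dominant. Player 2's payoff there is 9.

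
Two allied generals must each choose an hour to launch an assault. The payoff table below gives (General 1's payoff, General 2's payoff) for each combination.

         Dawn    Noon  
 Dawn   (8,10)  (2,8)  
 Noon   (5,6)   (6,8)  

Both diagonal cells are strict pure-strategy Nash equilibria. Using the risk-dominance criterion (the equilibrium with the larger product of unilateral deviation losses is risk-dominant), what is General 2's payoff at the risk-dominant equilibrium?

8

At both Dawn: General 1 loses 8 − 5 = 3 by deviating; General 2 loses 10 − 8 = 2. Product = 3·2 = 6.
At both Noon: General 1 loses 6 − 2 = 4 by deviating; General 2 loses 8 − 6 = 2. Product = 4·2 = 8.
8 > 6, so both Noon is risk-dominant. General 2's payoff there is 8.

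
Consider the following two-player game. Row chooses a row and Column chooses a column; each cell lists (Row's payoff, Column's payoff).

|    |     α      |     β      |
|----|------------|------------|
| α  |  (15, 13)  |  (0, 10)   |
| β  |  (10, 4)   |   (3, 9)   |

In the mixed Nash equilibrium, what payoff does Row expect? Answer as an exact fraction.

Column mixes with probability q on α, chosen so Row is indifferent: 15q + 0(1−q) = 10q + 3(1−q) gives q = 3/8.
Row's expected payoff (from either row, since indifferent) is 15·3/8 + 0·5/8 = 45/8.

45/8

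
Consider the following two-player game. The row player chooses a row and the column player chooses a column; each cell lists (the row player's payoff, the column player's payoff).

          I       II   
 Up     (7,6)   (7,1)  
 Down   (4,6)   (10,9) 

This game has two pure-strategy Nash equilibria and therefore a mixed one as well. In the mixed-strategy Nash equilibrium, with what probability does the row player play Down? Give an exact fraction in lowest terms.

5/8

The row player's mix p on Up must make the column player indifferent between I and II.
The column player's payoff from I: 6p + 6(1−p). From II: 1p + 9(1−p).
Set equal: 5p = 3(1−p) → p = 3/8.
Probability on Down is 1 − 3/8 = 5/8.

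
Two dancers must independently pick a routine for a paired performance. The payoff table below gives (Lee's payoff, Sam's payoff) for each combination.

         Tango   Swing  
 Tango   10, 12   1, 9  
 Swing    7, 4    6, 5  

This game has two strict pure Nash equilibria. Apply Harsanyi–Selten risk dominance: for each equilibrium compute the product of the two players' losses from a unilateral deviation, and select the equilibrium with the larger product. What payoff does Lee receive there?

10

At both Tango: Lee loses 10 − 7 = 3 by deviating; Sam loses 12 − 9 = 3. Product = 3·3 = 9.
At both Swing: Lee loses 6 − 1 = 5 by deviating; Sam loses 5 − 4 = 1. Product = 5·1 = 5.
9 > 5, so both Tango is risk-dominant. Lee's payoff there is 10.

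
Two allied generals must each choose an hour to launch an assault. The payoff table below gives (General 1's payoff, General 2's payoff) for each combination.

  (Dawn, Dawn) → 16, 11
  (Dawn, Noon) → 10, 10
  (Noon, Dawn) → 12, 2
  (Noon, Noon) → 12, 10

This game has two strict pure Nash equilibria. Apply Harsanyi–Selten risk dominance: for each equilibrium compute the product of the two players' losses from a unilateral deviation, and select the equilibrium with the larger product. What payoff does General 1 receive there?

12

At both Dawn: General 1 loses 16 − 12 = 4 by deviating; General 2 loses 11 − 10 = 1. Product = 4·1 = 4.
At both Noon: General 1 loses 12 − 10 = 2 by deviating; General 2 loses 10 − 2 = 8. Product = 2·8 = 16.
16 > 4, so both Noon is risk-dominant. General 1's payoff there is 12.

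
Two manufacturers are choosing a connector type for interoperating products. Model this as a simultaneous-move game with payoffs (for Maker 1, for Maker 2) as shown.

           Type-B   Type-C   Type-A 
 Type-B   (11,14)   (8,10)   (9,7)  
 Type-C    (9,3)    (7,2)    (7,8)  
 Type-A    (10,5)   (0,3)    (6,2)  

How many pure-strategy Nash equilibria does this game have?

Both Type-B: Maker 1 gets 11 (best alternative 10); Maker 2 gets 14 (best alternative 10). Neither deviates — NE.
Both Type-A is not a NE: Maker 1 would switch to Type-B (9 > 6).
No other cell survives both best-response checks, so there is 1 pure NE.

1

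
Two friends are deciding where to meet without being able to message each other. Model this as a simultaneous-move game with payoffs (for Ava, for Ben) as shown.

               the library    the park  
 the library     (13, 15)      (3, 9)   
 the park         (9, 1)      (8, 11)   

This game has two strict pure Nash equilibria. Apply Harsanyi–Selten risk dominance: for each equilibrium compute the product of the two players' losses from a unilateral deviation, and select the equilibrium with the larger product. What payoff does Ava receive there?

At both the library: Ava loses 13 − 9 = 4 by deviating; Ben loses 15 − 9 = 6. Product = 4·6 = 24.
At both the park: Ava loses 8 − 3 = 5 by deviating; Ben loses 11 − 1 = 10. Product = 5·10 = 50.
50 > 24, so both the park is risk-dominant. Ava's payoff there is 8.

8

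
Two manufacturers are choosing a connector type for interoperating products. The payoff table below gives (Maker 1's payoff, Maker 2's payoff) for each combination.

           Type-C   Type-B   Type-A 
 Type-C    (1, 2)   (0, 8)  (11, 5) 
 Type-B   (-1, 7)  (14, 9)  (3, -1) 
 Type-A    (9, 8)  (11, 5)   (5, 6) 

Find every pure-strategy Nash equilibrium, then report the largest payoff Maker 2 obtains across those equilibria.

Both Type-B is a pure NE (Maker 1: 14 ≥ 11; Maker 2: 9 ≥ 7). Maker 2 gets 9.
(Type-A, Type-C) is a pure NE (Maker 1: 9 ≥ 1; Maker 2: 8 ≥ 6). Maker 2 gets 8.
Every other cell has a profitable deviation for at least one player. Highest of {9, 8} is 9.

9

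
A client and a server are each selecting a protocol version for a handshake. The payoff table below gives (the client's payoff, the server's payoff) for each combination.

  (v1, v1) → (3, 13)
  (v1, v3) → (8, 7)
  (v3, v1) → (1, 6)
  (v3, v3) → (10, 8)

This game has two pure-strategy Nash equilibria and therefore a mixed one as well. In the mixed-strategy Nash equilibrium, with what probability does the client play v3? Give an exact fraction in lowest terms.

The client's mix p on v1 must make the server indifferent between v1 and v3.
The server's payoff from v1: 13p + 6(1−p). From v3: 7p + 8(1−p).
Set equal: 6p = 2(1−p) → p = 2/8 = 1/4.
Probability on v3 is 1 − 1/4 = 3/4.

3/4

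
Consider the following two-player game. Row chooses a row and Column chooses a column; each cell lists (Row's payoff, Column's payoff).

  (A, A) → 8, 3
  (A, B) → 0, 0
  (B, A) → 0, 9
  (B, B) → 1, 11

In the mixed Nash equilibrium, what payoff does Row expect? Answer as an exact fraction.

8/9

Column mixes with probability q on A, chosen so Row is indifferent: 8q + 0(1−q) = 0q + 1(1−q) gives q = 1/9.
Row's expected payoff (from either row, since indifferent) is 8·1/9 + 0·8/9 = 8/9.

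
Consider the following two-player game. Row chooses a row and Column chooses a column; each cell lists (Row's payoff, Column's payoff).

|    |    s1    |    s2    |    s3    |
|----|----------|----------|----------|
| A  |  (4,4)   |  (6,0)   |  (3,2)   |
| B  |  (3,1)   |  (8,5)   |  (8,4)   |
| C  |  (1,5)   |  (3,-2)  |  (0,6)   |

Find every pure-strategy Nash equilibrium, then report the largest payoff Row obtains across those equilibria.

8

(A, s1) is a pure NE (Row: 4 ≥ 3; Column: 4 ≥ 2). Row gets 4.
(B, s2) is a pure NE (Row: 8 ≥ 6; Column: 5 ≥ 4). Row gets 8.
Every other cell has a profitable deviation for at least one player. Highest of {4, 8} is 8.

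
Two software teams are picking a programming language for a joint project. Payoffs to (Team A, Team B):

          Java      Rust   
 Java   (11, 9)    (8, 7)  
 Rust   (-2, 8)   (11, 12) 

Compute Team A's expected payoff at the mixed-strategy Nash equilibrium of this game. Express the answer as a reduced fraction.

137/16

Team B mixes with probability q on Java, chosen so Team A is indifferent: 11q + 8(1−q) = (-2)q + 11(1−q) gives q = 3/16.
Team A's expected payoff (from either row, since indifferent) is 11·3/16 + 8·13/16 = 137/16.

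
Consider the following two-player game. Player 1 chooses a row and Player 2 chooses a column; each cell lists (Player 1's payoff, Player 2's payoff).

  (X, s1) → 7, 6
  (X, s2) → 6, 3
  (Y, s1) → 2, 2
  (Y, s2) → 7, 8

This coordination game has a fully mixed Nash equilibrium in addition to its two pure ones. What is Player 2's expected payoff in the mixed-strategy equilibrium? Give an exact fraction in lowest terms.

Player 1 mixes with probability p on X, chosen so Player 2 is indifferent: 6p + 2(1−p) = 3p + 8(1−p) gives p = 2/3.
Player 2's expected payoff is 6·2/3 + 2·1/3 = 14/3.

14/3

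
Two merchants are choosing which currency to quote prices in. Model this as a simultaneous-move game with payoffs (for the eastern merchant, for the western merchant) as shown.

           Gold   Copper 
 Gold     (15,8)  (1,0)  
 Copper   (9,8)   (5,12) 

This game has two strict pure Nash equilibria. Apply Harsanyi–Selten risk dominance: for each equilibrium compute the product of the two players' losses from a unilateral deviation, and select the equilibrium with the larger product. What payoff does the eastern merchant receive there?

15

At both Gold: the eastern merchant loses 15 − 9 = 6 by deviating; the western merchant loses 8 − 0 = 8. Product = 6·8 = 48.
At both Copper: the eastern merchant loses 5 − 1 = 4 by deviating; the western merchant loses 12 − 8 = 4. Product = 4·4 = 16.
48 > 16, so both Gold is risk-dominant. The eastern merchant's payoff there is 15.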